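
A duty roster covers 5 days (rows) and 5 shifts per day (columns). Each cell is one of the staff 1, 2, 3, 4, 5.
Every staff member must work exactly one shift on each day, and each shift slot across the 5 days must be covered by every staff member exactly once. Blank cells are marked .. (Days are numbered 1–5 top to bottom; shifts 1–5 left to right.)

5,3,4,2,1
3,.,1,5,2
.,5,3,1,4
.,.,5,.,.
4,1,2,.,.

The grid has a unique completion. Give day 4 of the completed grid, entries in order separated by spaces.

Day 4, shift 5: day 4 has {5} and shift 5 has {1, 2, 4}, leaving only 3.
Day 4, shift 4: day 4 has {3, 5} and shift 4 has {1, 2, 5}, leaving only 4.
Day 4, shift 2: day 4 has {3, 4, 5} and shift 2 has {1, 3, 5}, leaving only 2.
Day 4, shift 1: day 4 has {2, 3, 4, 5} and shift 1 has {3, 4, 5}, leaving only 1.
So day 4 reads: 1 2 5 4 3.

1 2 5 4 3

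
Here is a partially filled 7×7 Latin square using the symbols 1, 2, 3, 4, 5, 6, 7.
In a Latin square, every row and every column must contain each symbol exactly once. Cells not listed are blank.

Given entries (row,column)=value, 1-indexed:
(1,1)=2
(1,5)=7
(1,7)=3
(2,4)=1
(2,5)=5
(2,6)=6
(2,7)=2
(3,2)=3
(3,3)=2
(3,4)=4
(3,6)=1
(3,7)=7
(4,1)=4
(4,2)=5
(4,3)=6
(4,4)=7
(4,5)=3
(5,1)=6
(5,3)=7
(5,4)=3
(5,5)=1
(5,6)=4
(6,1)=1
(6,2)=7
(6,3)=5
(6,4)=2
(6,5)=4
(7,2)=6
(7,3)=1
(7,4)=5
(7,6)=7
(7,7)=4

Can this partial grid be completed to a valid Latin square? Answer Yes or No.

No row or column among the givens repeats a symbol, and propagating forced cells runs into no contradiction.
One valid completion exists (for instance, 2 1 4 6 7 5 3 / 7 4 3 1 5 6 2 / 5 3 2 4 6 1 7 / 4 5 6 7 3 2 1 / 6 2 7 3 1 4 5 / 1 7 5 2 4 3 6 / 3 6 1 5 2 7 4).

Yes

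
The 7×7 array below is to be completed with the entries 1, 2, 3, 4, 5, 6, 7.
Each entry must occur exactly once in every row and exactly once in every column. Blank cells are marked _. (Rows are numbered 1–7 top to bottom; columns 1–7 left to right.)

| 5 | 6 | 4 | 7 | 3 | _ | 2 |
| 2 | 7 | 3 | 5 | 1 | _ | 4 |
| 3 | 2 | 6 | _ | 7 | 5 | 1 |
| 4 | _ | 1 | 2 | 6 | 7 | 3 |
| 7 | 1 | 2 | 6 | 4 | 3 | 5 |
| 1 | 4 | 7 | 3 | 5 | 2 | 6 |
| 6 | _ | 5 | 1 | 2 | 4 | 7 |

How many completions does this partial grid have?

Row 1, column 6: eliminating its row and column leaves {1}.
Row 2, column 6: eliminating its row and column leaves {6}.
Row 3, column 4: eliminating its row and column leaves {4}.
Row 4, column 2: eliminating its row and column leaves {5}.
Row 7, column 2: eliminating its row and column leaves {3}.
Only one assignment across all blanks avoids any row or column repeat, giving 1 completion.

1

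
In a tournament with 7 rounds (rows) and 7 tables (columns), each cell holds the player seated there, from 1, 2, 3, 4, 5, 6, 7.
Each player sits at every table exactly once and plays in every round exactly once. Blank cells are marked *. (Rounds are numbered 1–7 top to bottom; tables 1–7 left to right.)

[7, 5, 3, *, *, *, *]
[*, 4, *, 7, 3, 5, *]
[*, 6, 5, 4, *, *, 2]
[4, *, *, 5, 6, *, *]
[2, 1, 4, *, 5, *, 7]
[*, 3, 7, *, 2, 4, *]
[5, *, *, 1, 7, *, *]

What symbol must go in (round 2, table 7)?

Round 3, table 5: round 3 has {2, 4, 5, 6} and table 5 has {2, 3, 5, 6, 7}, leaving only 1.
Round 1, table 5: round 1 has {3, 5, 7} and table 5 has {1, 2, 3, 5, 6, 7}, leaving only 4.
Round 3, table 1: round 3 has {1, 2, 4, 5, 6} and table 1 has {2, 4, 5, 7}, leaving only 3.
Round 3, table 6: round 3 has {1, 2, 3, 4, 5, 6} and table 6 has {4, 5}, leaving only 7.
Round 6, table 4: round 6 has {2, 3, 4, 7} and table 4 has {1, 4, 5, 7}, leaving only 6.
Round 1, table 4: round 1 has {3, 4, 5, 7} and table 4 has {1, 4, 5, 6, 7}, leaving only 2.
Round 5, table 4: round 5 has {1, 2, 4, 5, 7} and table 4 has {1, 2, 4, 5, 6, 7}, leaving only 3.
Round 5, table 6: round 5 has {1, 2, 3, 4, 5, 7} and table 6 has {4, 5, 7}, leaving only 6.
Round 1, table 6: round 1 has {2, 3, 4, 5, 7} and table 6 has {4, 5, 6, 7}, leaving only 1.
Round 1, table 7: round 1 has {1, 2, 3, 4, 5, 7} and table 7 has {2, 7}, leaving only 6.
Round 2 already has {3, 4, 5, 7} and table 7 already has {2, 6, 7}, so round 2, table 7 must be 1.

1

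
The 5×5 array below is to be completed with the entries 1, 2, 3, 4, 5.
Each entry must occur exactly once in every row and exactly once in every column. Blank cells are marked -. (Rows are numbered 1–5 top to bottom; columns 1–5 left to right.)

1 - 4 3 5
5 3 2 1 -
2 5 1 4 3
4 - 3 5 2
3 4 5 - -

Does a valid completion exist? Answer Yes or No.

Yes

No row or column among the givens repeats a symbol, and propagating forced cells runs into no contradiction.
One valid completion exists (for instance, 1 2 4 3 5 / 5 3 2 1 4 / 2 5 1 4 3 / 4 1 3 5 2 / 3 4 5 2 1).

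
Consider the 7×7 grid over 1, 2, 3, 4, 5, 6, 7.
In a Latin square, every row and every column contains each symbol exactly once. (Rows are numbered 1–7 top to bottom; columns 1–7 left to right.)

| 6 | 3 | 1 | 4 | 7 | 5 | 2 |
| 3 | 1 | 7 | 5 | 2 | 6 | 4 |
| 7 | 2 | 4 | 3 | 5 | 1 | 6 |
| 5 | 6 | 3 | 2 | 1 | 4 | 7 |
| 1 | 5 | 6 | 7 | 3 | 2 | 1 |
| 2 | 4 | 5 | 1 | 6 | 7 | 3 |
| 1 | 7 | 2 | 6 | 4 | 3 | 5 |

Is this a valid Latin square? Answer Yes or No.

No

Row 5 contains 1 twice (at columns 1 and 7), so it is not a permutation.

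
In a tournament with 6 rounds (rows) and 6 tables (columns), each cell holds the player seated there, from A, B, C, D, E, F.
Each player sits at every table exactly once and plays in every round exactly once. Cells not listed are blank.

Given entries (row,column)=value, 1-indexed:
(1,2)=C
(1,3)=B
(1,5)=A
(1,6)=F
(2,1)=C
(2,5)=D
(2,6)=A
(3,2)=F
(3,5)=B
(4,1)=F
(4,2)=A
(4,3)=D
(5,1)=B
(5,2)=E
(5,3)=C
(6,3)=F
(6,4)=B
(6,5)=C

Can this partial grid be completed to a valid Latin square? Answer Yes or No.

No round or table among the givens repeats a symbol, and propagating forced cells runs into no contradiction.
One valid completion exists (for instance, E C B D A F / C B E F D A / D F A E B C / F A D C E B / B E C A F D / A D F B C E).

Yes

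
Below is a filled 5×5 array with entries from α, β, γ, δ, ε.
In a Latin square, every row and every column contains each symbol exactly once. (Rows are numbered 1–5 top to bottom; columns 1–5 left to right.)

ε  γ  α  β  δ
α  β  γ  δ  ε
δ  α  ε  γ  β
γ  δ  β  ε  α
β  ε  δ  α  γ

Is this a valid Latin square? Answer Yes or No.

Yes

Each row is a permutation of the 5 symbols, and so is each column.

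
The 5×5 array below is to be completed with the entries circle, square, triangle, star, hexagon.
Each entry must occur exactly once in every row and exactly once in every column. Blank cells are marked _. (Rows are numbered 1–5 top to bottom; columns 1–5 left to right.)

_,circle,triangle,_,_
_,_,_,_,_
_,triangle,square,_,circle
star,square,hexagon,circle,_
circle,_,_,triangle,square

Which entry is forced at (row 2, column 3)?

Row 3, column 1: row 3 has {circle, square, triangle} and column 1 has {circle, star}, leaving only hexagon.
Row 1, column 1: row 1 has {circle, triangle} and column 1 has {circle, star, hexagon}, leaving only square.
Row 2, column 1: row 2 has {} and column 1 has {circle, square, star, hexagon}, leaving only triangle.
Row 3, column 4: row 3 has {circle, square, triangle, hexagon} and column 4 has {circle, triangle}, leaving only star.
Row 1, column 4: row 1 has {circle, square, triangle} and column 4 has {circle, triangle, star}, leaving only hexagon.
Row 1, column 5: row 1 has {circle, square, triangle, hexagon} and column 5 has {circle, square}, leaving only star.
Row 2, column 4: row 2 has {triangle} and column 4 has {circle, triangle, star, hexagon}, leaving only square.
Row 2, column 5: row 2 has {square, triangle} and column 5 has {circle, square, star}, leaving only hexagon.
Row 2, column 2: row 2 has {square, triangle, hexagon} and column 2 has {circle, square, triangle}, leaving only star.
Row 2 already has {square, triangle, star, hexagon} and column 3 already has {square, triangle, hexagon}, so row 2, column 3 must be circle.

circle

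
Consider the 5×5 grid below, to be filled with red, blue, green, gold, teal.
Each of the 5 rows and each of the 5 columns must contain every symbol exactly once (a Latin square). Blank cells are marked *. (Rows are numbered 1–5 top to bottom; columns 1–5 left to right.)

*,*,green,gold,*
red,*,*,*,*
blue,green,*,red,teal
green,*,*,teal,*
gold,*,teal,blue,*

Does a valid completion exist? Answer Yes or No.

No row or column among the givens repeats a symbol, and propagating forced cells runs into no contradiction.
One valid completion exists (for instance, teal blue green gold red / red teal blue green gold / blue green gold red teal / green gold red teal blue / gold red teal blue green).

Yes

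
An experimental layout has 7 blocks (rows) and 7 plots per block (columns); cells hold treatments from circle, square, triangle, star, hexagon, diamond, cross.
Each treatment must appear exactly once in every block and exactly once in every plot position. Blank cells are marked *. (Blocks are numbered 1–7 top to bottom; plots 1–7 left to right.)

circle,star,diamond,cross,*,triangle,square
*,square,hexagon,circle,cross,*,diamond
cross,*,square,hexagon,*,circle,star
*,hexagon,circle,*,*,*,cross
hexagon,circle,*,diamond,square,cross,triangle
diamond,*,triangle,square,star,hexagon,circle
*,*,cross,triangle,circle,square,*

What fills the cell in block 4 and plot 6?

diamond

Block 1, plot 5: block 1 has {circle, square, triangle, star, diamond, cross} and plot 5 has {circle, square, star, cross}, leaving only hexagon.
Block 2, plot 6: block 2 has {circle, square, hexagon, diamond, cross} and plot 6 has {circle, square, triangle, hexagon, cross}, leaving only star.
Block 4 already has {circle, hexagon, cross} and plot 6 already has {circle, square, triangle, star, hexagon, cross}, so block 4, plot 6 must be diamond.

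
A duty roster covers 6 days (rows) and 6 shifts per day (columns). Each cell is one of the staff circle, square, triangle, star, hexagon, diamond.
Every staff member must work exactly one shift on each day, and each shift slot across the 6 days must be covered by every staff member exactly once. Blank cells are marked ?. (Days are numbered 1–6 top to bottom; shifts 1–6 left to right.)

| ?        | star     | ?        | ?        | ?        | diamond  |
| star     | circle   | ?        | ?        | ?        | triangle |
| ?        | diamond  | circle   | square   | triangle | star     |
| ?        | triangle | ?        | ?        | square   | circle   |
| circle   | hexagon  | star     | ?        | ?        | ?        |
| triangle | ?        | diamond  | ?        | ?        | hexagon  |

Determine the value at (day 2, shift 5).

hexagon

Day 3, shift 1: day 3 has {circle, square, triangle, star, diamond} and shift 1 has {circle, triangle, star}, leaving only hexagon.
Day 1, shift 1: day 1 has {star, diamond} and shift 1 has {circle, triangle, star, hexagon}, leaving only square.
Day 4, shift 1: day 4 has {circle, square, triangle} and shift 1 has {circle, square, triangle, star, hexagon}, leaving only diamond.
Day 4, shift 3: day 4 has {circle, square, triangle, diamond} and shift 3 has {circle, star, diamond}, leaving only hexagon.
Day 1, shift 3: day 1 has {square, star, diamond} and shift 3 has {circle, star, hexagon, diamond}, leaving only triangle.
Day 2, shift 3: day 2 has {circle, triangle, star} and shift 3 has {circle, triangle, star, hexagon, diamond}, leaving only square.
Day 4, shift 4: day 4 has {circle, square, triangle, hexagon, diamond} and shift 4 has {square}, leaving only star.
Day 5, shift 5: day 5 has {circle, star, hexagon} and shift 5 has {square, triangle}, leaving only diamond.
Day 2 already has {circle, square, triangle, star} and shift 5 already has {square, triangle, diamond}, so day 2, shift 5 must be hexagon.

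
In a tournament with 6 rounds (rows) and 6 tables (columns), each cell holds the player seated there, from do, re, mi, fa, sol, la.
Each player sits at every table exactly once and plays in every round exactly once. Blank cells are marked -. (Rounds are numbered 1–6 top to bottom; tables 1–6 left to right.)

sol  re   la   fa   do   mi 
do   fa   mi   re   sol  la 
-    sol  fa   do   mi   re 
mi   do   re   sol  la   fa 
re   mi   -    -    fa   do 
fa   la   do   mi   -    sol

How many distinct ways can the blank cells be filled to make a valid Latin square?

Round 3, table 1: eliminating its round and table leaves {la}.
Round 5, table 3: eliminating its round and table leaves {sol}.
Round 5, table 4: eliminating its round and table leaves {la}.
Round 6, table 5: eliminating its round and table leaves {re}.
Only one assignment across all blanks avoids any round or table repeat, giving 1 completion.

1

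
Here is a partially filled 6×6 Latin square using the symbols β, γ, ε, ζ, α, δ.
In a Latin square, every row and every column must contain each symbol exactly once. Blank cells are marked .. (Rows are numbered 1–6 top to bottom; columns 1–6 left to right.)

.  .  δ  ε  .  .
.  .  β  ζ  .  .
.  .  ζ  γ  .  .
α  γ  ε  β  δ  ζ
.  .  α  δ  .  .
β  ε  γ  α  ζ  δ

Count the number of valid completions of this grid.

Row 1, column 1: eliminating its row and column leaves {γ, ζ}.
Row 1, column 2: eliminating its row and column leaves {β, ζ, α}.
Row 1, column 5: eliminating its row and column leaves {β, γ, α}.
Row 1, column 6: eliminating its row and column leaves {β, γ, α}.
Row 2, column 1: eliminating its row and column leaves {γ, ε, δ}.
Row 2, column 2: eliminating its row and column leaves {α, δ}.
Row 2, column 5: eliminating its row and column leaves {γ, ε, α}.
Row 2, column 6: eliminating its row and column leaves {γ, ε, α}.
Row 3, column 1: eliminating its row and column leaves {ε, δ}.
Row 3, column 2: eliminating its row and column leaves {β, α, δ}.
Row 3, column 5: eliminating its row and column leaves {β, ε, α}.
Row 3, column 6: eliminating its row and column leaves {β, ε, α}.
Row 5, column 1: eliminating its row and column leaves {γ, ε, ζ}.
Row 5, column 2: eliminating its row and column leaves {β, ζ}.
Row 5, column 5: eliminating its row and column leaves {β, γ, ε}.
Row 5, column 6: eliminating its row and column leaves {β, γ, ε}.
Enumerating the assignments across these blanks that avoid any row or column repeat gives 20 completions.

20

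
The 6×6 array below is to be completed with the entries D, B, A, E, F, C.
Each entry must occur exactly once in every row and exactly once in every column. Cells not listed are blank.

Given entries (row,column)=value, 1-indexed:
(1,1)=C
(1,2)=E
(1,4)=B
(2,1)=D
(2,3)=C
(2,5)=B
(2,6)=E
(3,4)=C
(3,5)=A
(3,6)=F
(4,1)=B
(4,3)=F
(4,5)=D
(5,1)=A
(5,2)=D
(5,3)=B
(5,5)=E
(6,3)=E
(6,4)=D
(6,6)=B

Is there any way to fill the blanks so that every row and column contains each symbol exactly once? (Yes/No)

No row or column among the givens repeats a symbol, and propagating forced cells runs into no contradiction.
One valid completion exists (for instance, C E A B F D / D F C A B E / E B D C A F / B C F E D A / A D B F E C / F A E D C B).

Yes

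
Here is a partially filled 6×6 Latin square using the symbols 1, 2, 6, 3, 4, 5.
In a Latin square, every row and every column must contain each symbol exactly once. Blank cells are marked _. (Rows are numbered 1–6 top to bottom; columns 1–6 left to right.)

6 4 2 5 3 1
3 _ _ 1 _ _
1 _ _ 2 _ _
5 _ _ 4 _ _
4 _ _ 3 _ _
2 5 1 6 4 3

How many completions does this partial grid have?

14

Row 2, column 2: eliminating its row and column leaves {2, 6}.
Row 2, column 3: eliminating its row and column leaves {6, 4, 5}.
Row 2, column 5: eliminating its row and column leaves {2, 6, 5}.
Row 2, column 6: eliminating its row and column leaves {2, 6, 4, 5}.
Row 3, column 2: eliminating its row and column leaves {6, 3}.
Row 3, column 3: eliminating its row and column leaves {6, 3, 4, 5}.
Row 3, column 5: eliminating its row and column leaves {6, 5}.
Row 3, column 6: eliminating its row and column leaves {6, 4, 5}.
Row 4, column 2: eliminating its row and column leaves {1, 2, 6, 3}.
Row 4, column 3: eliminating its row and column leaves {6, 3}.
Row 4, column 5: eliminating its row and column leaves {1, 2, 6}.
Row 4, column 6: eliminating its row and column leaves {2, 6}.
Row 5, column 2: eliminating its row and column leaves {1, 2, 6}.
Row 5, column 3: eliminating its row and column leaves {6, 5}.
Row 5, column 5: eliminating its row and column leaves {1, 2, 6, 5}.
Row 5, column 6: eliminating its row and column leaves {2, 6, 5}.
Enumerating the assignments across these blanks that avoid any row or column repeat gives 14 completions.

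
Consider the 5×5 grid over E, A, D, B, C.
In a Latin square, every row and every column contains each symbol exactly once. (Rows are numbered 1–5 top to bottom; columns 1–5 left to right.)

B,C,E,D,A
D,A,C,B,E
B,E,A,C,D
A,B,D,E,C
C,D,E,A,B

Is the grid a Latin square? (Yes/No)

Every row is a permutation, but column 1 contains B twice (at rows 1 and 3).

No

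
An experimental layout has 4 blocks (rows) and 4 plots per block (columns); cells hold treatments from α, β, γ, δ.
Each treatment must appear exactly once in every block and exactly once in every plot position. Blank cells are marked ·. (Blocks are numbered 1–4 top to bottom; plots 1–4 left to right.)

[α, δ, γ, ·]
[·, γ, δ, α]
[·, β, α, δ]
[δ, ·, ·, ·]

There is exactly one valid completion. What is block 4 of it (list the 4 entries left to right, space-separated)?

δ α β γ

Block 4, plot 2: block 4 has {δ} and plot 2 has {β, γ, δ}, leaving only α.
Block 4, plot 3: block 4 has {α, δ} and plot 3 has {α, γ, δ}, leaving only β.
Block 4, plot 4: block 4 has {α, β, δ} and plot 4 has {α, δ}, leaving only γ.
So block 4 reads: δ α β γ.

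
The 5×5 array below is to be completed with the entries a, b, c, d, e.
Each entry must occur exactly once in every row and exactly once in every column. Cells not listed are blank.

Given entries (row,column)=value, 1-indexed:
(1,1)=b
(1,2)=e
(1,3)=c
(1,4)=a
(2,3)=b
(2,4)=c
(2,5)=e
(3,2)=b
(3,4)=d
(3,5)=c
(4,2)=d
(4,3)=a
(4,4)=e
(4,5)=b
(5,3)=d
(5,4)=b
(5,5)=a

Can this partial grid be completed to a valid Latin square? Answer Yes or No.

Yes

No row or column among the givens repeats a symbol, and propagating forced cells runs into no contradiction.
One valid completion exists (for instance, b e c a d / d a b c e / a b e d c / c d a e b / e c d b a).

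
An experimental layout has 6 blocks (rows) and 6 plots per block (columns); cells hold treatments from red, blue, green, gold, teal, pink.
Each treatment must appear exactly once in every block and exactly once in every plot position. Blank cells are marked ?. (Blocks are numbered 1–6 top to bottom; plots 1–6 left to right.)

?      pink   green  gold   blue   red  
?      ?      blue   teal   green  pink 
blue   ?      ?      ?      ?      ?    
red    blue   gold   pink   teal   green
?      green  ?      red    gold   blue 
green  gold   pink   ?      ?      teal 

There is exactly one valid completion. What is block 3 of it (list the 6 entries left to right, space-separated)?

Block 3, plot 4: block 3 has {blue} and plot 4 has {red, gold, teal, pink}, leaving only green.
Block 3, plot 6: block 3 has {blue, green} and plot 6 has {red, blue, green, teal, pink}, leaving only gold.
Block 1, plot 1: block 1 has {red, blue, green, gold, pink} and plot 1 has {red, blue, green}, leaving only teal.
Block 2, plot 1: block 2 has {blue, green, teal, pink} and plot 1 has {red, blue, green, teal}, leaving only gold.
Block 2, plot 2: block 2 has {blue, green, gold, teal, pink} and plot 2 has {blue, green, gold, pink}, leaving only red.
Block 3, plot 2: block 3 has {blue, green, gold} and plot 2 has {red, blue, green, gold, pink}, leaving only teal.
Block 3, plot 3: block 3 has {blue, green, gold, teal} and plot 3 has {blue, green, gold, pink}, leaving only red.
Block 3, plot 5: block 3 has {red, blue, green, gold, teal} and plot 5 has {blue, green, gold, teal}, leaving only pink.
So block 3 reads: blue teal red green pink gold.

blue teal red green pink gold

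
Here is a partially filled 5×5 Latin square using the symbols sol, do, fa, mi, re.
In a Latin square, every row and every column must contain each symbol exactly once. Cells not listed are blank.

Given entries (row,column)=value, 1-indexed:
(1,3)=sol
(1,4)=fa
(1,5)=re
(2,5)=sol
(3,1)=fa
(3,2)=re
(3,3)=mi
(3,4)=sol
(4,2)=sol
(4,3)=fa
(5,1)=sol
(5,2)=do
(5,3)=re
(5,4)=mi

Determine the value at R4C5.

mi

Row 1, column 2: row 1 has {sol, fa, re} and column 2 has {sol, do, re}, leaving only mi.
Row 1, column 1: row 1 has {sol, fa, mi, re} and column 1 has {sol, fa}, leaving only do.
Row 2, column 2: row 2 has {sol} and column 2 has {sol, do, mi, re}, leaving only fa.
Row 2, column 3: row 2 has {sol, fa} and column 3 has {sol, fa, mi, re}, leaving only do.
Row 2, column 4: row 2 has {sol, do, fa} and column 4 has {sol, fa, mi}, leaving only re.
Row 2, column 1: row 2 has {sol, do, fa, re} and column 1 has {sol, do, fa}, leaving only mi.
Row 3, column 5: row 3 has {sol, fa, mi, re} and column 5 has {sol, re}, leaving only do.
Row 4 already has {sol, fa} and column 5 already has {sol, do, re}, so row 4, column 5 must be mi.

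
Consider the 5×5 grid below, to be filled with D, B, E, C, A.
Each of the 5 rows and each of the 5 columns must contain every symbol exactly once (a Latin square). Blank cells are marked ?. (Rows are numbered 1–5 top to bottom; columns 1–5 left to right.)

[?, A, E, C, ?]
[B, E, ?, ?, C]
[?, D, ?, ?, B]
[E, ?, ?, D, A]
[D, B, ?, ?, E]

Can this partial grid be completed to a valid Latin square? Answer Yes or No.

No

Row 1, column 1: row 1 together with column 1 already contain {D, B, E, C, A} — every symbol — so nothing can go there. The grid has no valid completion.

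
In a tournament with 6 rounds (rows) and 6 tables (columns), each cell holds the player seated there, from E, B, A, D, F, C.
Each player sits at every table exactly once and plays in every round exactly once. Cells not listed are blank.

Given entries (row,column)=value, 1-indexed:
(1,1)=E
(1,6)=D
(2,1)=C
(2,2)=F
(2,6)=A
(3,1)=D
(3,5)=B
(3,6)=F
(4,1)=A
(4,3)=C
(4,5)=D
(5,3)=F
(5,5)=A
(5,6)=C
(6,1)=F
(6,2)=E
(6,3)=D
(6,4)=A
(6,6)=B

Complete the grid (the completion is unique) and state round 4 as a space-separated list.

Round 4, table 2: round 4 has {A, D, C} and table 2 has {E, F}, leaving only B.
Round 4, table 6: round 4 has {B, A, D, C} and table 6 has {B, A, D, F, C}, leaving only E.
Round 4, table 4: round 4 has {E, B, A, D, C} and table 4 has {A}, leaving only F.
So round 4 reads: A B C F D E.

A B C F D E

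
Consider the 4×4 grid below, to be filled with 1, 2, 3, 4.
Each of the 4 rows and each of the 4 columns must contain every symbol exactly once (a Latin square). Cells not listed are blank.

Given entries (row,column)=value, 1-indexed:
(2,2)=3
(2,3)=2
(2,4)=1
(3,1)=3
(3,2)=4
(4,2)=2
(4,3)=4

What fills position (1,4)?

Row 1, column 2: row 1 has {} and column 2 has {2, 3, 4}, leaving only 1.
Row 1, column 3: row 1 has {1} and column 3 has {2, 4}, leaving only 3.
Row 2, column 1: row 2 has {1, 2, 3} and column 1 has {3}, leaving only 4.
Row 1, column 1: row 1 has {1, 3} and column 1 has {3, 4}, leaving only 2.
Row 1 already has {1, 2, 3} and column 4 already has {1}, so row 1, column 4 must be 4.

4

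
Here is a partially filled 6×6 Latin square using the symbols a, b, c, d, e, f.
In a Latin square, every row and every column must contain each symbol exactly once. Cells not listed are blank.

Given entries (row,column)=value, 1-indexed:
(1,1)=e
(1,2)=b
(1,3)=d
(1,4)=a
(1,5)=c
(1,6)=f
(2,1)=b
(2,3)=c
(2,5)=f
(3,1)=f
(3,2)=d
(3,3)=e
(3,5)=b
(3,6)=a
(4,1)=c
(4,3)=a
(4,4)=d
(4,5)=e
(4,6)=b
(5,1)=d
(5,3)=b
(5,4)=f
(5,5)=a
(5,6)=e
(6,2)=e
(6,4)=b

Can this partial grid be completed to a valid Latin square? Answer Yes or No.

Yes

No row or column among the givens repeats a symbol, and propagating forced cells runs into no contradiction.
One valid completion exists (for instance, e b d a c f / b a c e f d / f d e c b a / c f a d e b / d c b f a e / a e f b d c).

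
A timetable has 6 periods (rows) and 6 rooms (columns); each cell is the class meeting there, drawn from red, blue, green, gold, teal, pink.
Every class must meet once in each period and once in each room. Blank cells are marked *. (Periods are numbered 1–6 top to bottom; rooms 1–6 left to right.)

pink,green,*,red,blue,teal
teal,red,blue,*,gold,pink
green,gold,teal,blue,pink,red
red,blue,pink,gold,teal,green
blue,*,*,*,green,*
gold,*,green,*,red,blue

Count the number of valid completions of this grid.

Period 1, room 3: eliminating its period and room leaves {gold}.
Period 2, room 4: eliminating its period and room leaves {green}.
Period 5, room 2: eliminating its period and room leaves {teal, pink}.
Period 5, room 3: eliminating its period and room leaves {red, gold}.
Period 5, room 4: eliminating its period and room leaves {teal, pink}.
Period 5, room 6: eliminating its period and room leaves {gold}.
Period 6, room 2: eliminating its period and room leaves {teal, pink}.
Period 6, room 4: eliminating its period and room leaves {teal, pink}.
Enumerating the assignments across these blanks that avoid any period or room repeat gives 2 completions.

2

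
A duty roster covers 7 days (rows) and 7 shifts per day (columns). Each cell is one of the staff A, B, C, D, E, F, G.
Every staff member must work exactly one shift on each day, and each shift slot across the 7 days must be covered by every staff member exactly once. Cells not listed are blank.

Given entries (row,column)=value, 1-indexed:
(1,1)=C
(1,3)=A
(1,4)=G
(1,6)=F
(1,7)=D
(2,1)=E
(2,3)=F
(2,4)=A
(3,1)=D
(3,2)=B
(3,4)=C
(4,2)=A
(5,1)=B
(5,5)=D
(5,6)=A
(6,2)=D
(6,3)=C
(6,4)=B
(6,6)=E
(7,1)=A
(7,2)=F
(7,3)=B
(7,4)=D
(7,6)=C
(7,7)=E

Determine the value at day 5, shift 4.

Day 1, shift 2: day 1 has {A, C, D, F, G} and shift 2 has {A, B, D, F}, leaving only E.
Day 1, shift 5: day 1 has {A, C, D, E, F, G} and shift 5 has {D}, leaving only B.
Day 3, shift 6: day 3 has {B, C, D} and shift 6 has {A, C, E, F}, leaving only G.
Day 3, shift 3: day 3 has {B, C, D, G} and shift 3 has {A, B, C, F}, leaving only E.
Day 5, shift 3: day 5 has {A, B, D} and shift 3 has {A, B, C, E, F}, leaving only G.
Day 4, shift 3: day 4 has {A} and shift 3 has {A, B, C, E, F, G}, leaving only D.
Day 4, shift 6: day 4 has {A, D} and shift 6 has {A, C, E, F, G}, leaving only B.
Day 2, shift 6: day 2 has {A, E, F} and shift 6 has {A, B, C, E, F, G}, leaving only D.
Day 5, shift 2: day 5 has {A, B, D, G} and shift 2 has {A, B, D, E, F}, leaving only C.
Day 2, shift 2: day 2 has {A, D, E, F} and shift 2 has {A, B, C, D, E, F}, leaving only G.
Day 2, shift 5: day 2 has {A, D, E, F, G} and shift 5 has {B, D}, leaving only C.
Day 2, shift 7: day 2 has {A, C, D, E, F, G} and shift 7 has {D, E}, leaving only B.
Day 5, shift 7: day 5 has {A, B, C, D, G} and shift 7 has {B, D, E}, leaving only F.
Day 5 already has {A, B, C, D, F, G} and shift 4 already has {A, B, C, D, G}, so day 5, shift 4 must be E.

E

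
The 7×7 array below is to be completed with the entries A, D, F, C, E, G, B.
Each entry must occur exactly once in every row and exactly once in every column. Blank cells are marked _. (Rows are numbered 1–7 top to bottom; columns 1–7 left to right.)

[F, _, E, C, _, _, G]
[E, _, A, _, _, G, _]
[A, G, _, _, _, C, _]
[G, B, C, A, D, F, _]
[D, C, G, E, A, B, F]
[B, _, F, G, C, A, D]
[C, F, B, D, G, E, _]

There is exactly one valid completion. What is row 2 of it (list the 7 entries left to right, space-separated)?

E D A B F G C

Row 2, column 2: row 2 has {A, E, G} and column 2 has {F, C, G, B}, leaving only D.
Row 1, column 2: row 1 has {F, C, E, G} and column 2 has {D, F, C, G, B}, leaving only A.
Row 1, column 5: row 1 has {A, F, C, E, G} and column 5 has {A, D, C, G}, leaving only B.
Row 2, column 5: row 2 has {A, D, E, G} and column 5 has {A, D, C, G, B}, leaving only F.
Row 2, column 4: row 2 has {A, D, F, E, G} and column 4 has {A, D, C, E, G}, leaving only B.
Row 2, column 7: row 2 has {A, D, F, E, G, B} and column 7 has {D, F, G}, leaving only C.
So row 2 reads: E D A B F G C.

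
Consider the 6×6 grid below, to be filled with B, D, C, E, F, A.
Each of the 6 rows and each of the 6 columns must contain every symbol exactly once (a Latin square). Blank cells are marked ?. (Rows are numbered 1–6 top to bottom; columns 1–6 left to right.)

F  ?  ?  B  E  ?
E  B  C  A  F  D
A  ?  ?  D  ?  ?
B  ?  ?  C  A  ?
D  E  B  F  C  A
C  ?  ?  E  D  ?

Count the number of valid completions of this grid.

Row 1, column 2: eliminating its row and column leaves {D, C, A}.
Row 1, column 3: eliminating its row and column leaves {D, A}.
Row 1, column 6: eliminating its row and column leaves {C}.
Row 3, column 2: eliminating its row and column leaves {C, F}.
Row 3, column 3: eliminating its row and column leaves {E, F}.
Row 3, column 5: eliminating its row and column leaves {B}.
Row 3, column 6: eliminating its row and column leaves {B, C, E, F}.
Row 4, column 2: eliminating its row and column leaves {D, F}.
Row 4, column 3: eliminating its row and column leaves {D, E, F}.
Row 4, column 6: eliminating its row and column leaves {E, F}.
Row 6, column 2: eliminating its row and column leaves {F, A}.
Row 6, column 3: eliminating its row and column leaves {F, A}.
Row 6, column 6: eliminating its row and column leaves {B, F}.
Enumerating the assignments across these blanks that avoid any row or column repeat gives 3 completions.

3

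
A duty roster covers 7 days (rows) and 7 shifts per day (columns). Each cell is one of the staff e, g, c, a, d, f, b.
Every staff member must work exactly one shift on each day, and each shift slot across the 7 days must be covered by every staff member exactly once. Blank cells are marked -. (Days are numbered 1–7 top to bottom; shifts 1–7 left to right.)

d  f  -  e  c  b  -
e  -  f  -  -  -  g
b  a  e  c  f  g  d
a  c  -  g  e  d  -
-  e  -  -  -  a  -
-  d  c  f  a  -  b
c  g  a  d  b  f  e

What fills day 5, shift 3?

d

Day 1, shift 3: day 1 has {e, c, d, f, b} and shift 3 has {e, c, a, f}, leaving only g.
Day 1, shift 7: day 1 has {e, g, c, d, f, b} and shift 7 has {e, g, d, b}, leaving only a.
Day 2, shift 2: day 2 has {e, g, f} and shift 2 has {e, g, c, a, d, f}, leaving only b.
Day 2, shift 4: day 2 has {e, g, f, b} and shift 4 has {e, g, c, d, f}, leaving only a.
Day 2, shift 5: day 2 has {e, g, a, f, b} and shift 5 has {e, c, a, f, b}, leaving only d.
Day 2, shift 6: day 2 has {e, g, a, d, f, b} and shift 6 has {g, a, d, f, b}, leaving only c.
Day 4, shift 3: day 4 has {e, g, c, a, d} and shift 3 has {e, g, c, a, f}, leaving only b.
Day 5 already has {e, a} and shift 3 already has {e, g, c, a, f, b}, so day 5, shift 3 must be d.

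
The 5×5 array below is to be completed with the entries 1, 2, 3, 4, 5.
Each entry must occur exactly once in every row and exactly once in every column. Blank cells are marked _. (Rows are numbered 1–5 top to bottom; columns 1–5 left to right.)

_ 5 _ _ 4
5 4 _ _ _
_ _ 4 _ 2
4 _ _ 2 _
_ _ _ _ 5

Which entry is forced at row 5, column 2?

Row 5, column 2 is narrowed to {1, 2, 3}.
If it were 1, then row 4, column 2 would be left with no valid symbol.
If it were 3, then row 4, column 2 would be left with no valid symbol.
So row 5, column 2 must be 2.

2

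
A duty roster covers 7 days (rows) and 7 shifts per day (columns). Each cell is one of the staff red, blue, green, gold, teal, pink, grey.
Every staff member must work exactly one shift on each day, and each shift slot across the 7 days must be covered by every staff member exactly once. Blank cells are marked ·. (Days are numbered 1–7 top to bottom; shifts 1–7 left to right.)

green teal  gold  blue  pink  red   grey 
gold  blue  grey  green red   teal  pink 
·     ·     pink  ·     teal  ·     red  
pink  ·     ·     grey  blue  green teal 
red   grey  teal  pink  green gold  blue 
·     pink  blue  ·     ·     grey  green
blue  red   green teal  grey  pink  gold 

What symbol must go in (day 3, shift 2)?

Day 3, shift 1: day 3 has {red, teal, pink} and shift 1 has {red, blue, green, gold, pink}, leaving only grey.
Day 3, shift 4: day 3 has {red, teal, pink, grey} and shift 4 has {blue, green, teal, pink, grey}, leaving only gold.
Day 3 already has {red, gold, teal, pink, grey} and shift 2 already has {red, blue, teal, pink, grey}, so day 3, shift 2 must be green.

green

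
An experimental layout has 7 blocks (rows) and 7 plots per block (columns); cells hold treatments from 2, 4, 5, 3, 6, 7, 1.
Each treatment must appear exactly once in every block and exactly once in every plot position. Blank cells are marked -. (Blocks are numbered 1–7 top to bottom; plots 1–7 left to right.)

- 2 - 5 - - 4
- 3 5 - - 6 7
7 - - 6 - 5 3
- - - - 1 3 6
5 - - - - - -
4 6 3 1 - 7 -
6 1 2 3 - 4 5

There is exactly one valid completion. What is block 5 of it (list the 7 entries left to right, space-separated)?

5 7 6 4 3 2 1

Block 1, plot 6: block 1 has {2, 4, 5} and plot 6 has {4, 5, 3, 6, 7}, leaving only 1.
Block 5, plot 6: block 5 has {5} and plot 6 has {4, 5, 3, 6, 7, 1}, leaving only 2.
Block 5, plot 7: block 5 has {2, 5} and plot 7 has {4, 5, 3, 6, 7}, leaving only 1.
Block 1, plot 1: block 1 has {2, 4, 5, 1} and plot 1 has {4, 5, 6, 7}, leaving only 3.
Block 3, plot 2: block 3 has {5, 3, 6, 7} and plot 2 has {2, 3, 6, 1}, leaving only 4.
Block 5, plot 2: block 5 has {2, 5, 1} and plot 2 has {2, 4, 3, 6, 1}, leaving only 7.
Block 5, plot 4: block 5 has {2, 5, 7, 1} and plot 4 has {5, 3, 6, 1}, leaving only 4.
Block 5, plot 3: block 5 has {2, 4, 5, 7, 1} and plot 3 has {2, 5, 3}, leaving only 6.
Block 5, plot 5: block 5 has {2, 4, 5, 6, 7, 1} and plot 5 has {1}, leaving only 3.
So block 5 reads: 5 7 6 4 3 2 1.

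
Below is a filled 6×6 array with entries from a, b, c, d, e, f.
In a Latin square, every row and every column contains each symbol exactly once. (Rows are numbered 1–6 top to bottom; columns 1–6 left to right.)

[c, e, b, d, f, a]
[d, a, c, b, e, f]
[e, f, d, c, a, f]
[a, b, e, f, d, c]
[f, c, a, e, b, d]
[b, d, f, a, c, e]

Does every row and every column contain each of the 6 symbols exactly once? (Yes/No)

Column 6 contains f twice (at rows 2 and 3), so it is not a permutation.

No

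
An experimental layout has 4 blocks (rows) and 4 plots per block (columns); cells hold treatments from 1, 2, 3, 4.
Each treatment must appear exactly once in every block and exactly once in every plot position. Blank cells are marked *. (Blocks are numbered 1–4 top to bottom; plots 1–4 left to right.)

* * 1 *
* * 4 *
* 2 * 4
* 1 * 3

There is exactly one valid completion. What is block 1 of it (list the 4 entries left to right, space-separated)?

3 4 1 2

Block 1, plot 4: block 1 has {1} and plot 4 has {3, 4}, leaving only 2.
Block 2, plot 2: block 2 has {4} and plot 2 has {1, 2}, leaving only 3.
Block 1, plot 2: block 1 has {1, 2} and plot 2 has {1, 2, 3}, leaving only 4.
Block 1, plot 1: block 1 has {1, 2, 4} and plot 1 has {}, leaving only 3.
So block 1 reads: 3 4 1 2.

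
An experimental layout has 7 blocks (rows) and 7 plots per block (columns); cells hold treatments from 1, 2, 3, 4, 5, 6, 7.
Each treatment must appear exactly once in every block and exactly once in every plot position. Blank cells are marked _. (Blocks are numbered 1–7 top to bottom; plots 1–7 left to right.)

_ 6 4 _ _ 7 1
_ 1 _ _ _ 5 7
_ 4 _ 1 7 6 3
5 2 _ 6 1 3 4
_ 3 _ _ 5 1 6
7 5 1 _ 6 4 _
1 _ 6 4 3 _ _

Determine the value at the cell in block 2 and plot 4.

Block 1, plot 5: block 1 has {1, 4, 6, 7} and plot 5 has {1, 3, 5, 6, 7}, leaving only 2.
Block 1, plot 1: block 1 has {1, 2, 4, 6, 7} and plot 1 has {1, 5, 7}, leaving only 3.
Block 1, plot 4: block 1 has {1, 2, 3, 4, 6, 7} and plot 4 has {1, 4, 6}, leaving only 5.
Block 2, plot 5: block 2 has {1, 5, 7} and plot 5 has {1, 2, 3, 5, 6, 7}, leaving only 4.
Block 3, plot 1: block 3 has {1, 3, 4, 6, 7} and plot 1 has {1, 3, 5, 7}, leaving only 2.
Block 2, plot 1: block 2 has {1, 4, 5, 7} and plot 1 has {1, 2, 3, 5, 7}, leaving only 6.
Block 3, plot 3: block 3 has {1, 2, 3, 4, 6, 7} and plot 3 has {1, 4, 6}, leaving only 5.
Block 4, plot 3: block 4 has {1, 2, 3, 4, 5, 6} and plot 3 has {1, 4, 5, 6}, leaving only 7.
Block 5, plot 1: block 5 has {1, 3, 5, 6} and plot 1 has {1, 2, 3, 5, 6, 7}, leaving only 4.
Block 5, plot 3: block 5 has {1, 3, 4, 5, 6} and plot 3 has {1, 4, 5, 6, 7}, leaving only 2.
Block 2, plot 3: block 2 has {1, 4, 5, 6, 7} and plot 3 has {1, 2, 4, 5, 6, 7}, leaving only 3.
Block 2 already has {1, 3, 4, 5, 6, 7} and plot 4 already has {1, 4, 5, 6}, so block 2, plot 4 must be 2.

2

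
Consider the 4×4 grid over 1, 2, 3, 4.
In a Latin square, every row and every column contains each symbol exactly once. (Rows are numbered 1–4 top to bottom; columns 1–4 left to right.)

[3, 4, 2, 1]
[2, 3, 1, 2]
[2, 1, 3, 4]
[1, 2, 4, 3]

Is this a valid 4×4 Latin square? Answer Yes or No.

No

Column 1 contains 2 twice (at rows 2 and 3), so it is not a permutation.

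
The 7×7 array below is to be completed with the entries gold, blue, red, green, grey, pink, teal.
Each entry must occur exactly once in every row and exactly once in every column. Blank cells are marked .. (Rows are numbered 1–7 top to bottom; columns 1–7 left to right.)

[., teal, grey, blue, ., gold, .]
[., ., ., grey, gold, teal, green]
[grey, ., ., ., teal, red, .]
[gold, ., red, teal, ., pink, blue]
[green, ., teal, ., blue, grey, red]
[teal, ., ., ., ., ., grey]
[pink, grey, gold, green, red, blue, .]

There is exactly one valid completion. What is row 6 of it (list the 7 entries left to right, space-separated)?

Row 6, column 6: row 6 has {grey, teal} and column 6 has {gold, blue, red, grey, pink, teal}, leaving only green.
Row 6, column 5: row 6 has {green, grey, teal} and column 5 has {gold, blue, red, teal}, leaving only pink.
Row 6, column 3: row 6 has {green, grey, pink, teal} and column 3 has {gold, red, grey, teal}, leaving only blue.
Row 1, column 1: row 1 has {gold, blue, grey, teal} and column 1 has {gold, green, grey, pink, teal}, leaving only red.
Row 1, column 5: row 1 has {gold, blue, red, grey, teal} and column 5 has {gold, blue, red, pink, teal}, leaving only green.
Row 1, column 7: row 1 has {gold, blue, red, green, grey, teal} and column 7 has {blue, red, green, grey}, leaving only pink.
Row 2, column 1: row 2 has {gold, green, grey, teal} and column 1 has {gold, red, green, grey, pink, teal}, leaving only blue.
Row 2, column 3: row 2 has {gold, blue, green, grey, teal} and column 3 has {gold, blue, red, grey, teal}, leaving only pink.
Row 2, column 2: row 2 has {gold, blue, green, grey, pink, teal} and column 2 has {grey, teal}, leaving only red.
Row 6, column 2: row 6 has {blue, green, grey, pink, teal} and column 2 has {red, grey, teal}, leaving only gold.
Row 6, column 4: row 6 has {gold, blue, green, grey, pink, teal} and column 4 has {blue, green, grey, teal}, leaving only red.
So row 6 reads: teal gold blue red pink green grey.

teal gold blue red pink green grey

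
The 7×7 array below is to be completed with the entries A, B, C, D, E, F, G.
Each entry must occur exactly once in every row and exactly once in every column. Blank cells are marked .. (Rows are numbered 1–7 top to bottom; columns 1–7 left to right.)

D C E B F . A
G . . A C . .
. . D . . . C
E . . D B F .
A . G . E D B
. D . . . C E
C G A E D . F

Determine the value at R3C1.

Row 1, column 6: row 1 has {A, B, C, D, E, F} and column 6 has {C, D, F}, leaving only G.
Row 2, column 7: row 2 has {A, C, G} and column 7 has {A, B, C, E, F}, leaving only D.
Row 4, column 2: row 4 has {B, D, E, F} and column 2 has {C, D, G}, leaving only A.
Row 4, column 3: row 4 has {A, B, D, E, F} and column 3 has {A, D, E, G}, leaving only C.
Row 4, column 7: row 4 has {A, B, C, D, E, F} and column 7 has {A, B, C, D, E, F}, leaving only G.
Row 5, column 2: row 5 has {A, B, D, E, G} and column 2 has {A, C, D, G}, leaving only F.
Row 5, column 4: row 5 has {A, B, D, E, F, G} and column 4 has {A, B, D, E}, leaving only C.
Row 7, column 6: row 7 has {A, C, D, E, F, G} and column 6 has {C, D, F, G}, leaving only B.
Row 2, column 6: row 2 has {A, C, D, G} and column 6 has {B, C, D, F, G}, leaving only E.
Row 2, column 2: row 2 has {A, C, D, E, G} and column 2 has {A, C, D, F, G}, leaving only B.
Row 2, column 3: row 2 has {A, B, C, D, E, G} and column 3 has {A, C, D, E, G}, leaving only F.
Row 3, column 2: row 3 has {C, D} and column 2 has {A, B, C, D, F, G}, leaving only E.
Row 3, column 6: row 3 has {C, D, E} and column 6 has {B, C, D, E, F, G}, leaving only A.
Row 3, column 5: row 3 has {A, C, D, E} and column 5 has {B, C, D, E, F}, leaving only G.
Row 3, column 4: row 3 has {A, C, D, E, G} and column 4 has {A, B, C, D, E}, leaving only F.
Row 3 already has {A, C, D, E, F, G} and column 1 already has {A, C, D, E, G}, so row 3, column 1 must be B.

B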